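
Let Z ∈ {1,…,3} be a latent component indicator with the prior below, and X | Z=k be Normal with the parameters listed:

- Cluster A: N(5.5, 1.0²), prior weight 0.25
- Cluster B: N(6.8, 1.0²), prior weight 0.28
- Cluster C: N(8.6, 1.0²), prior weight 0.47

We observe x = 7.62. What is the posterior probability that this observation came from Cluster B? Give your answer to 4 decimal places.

The responsibility of component k is π_k f_k(x) divided by Σ_j π_j f_j(x).
Normal densities:
  L_A = 0.0421661
  L_B = 0.285036
  L_C = 0.246809
Multiply by the mixture weights:
  π_A·L_A = 0.25 × 0.0421661 = 0.0105415
  π_B·L_B = 0.28 × 0.285036 = 0.0798102
  π_C·L_C = 0.47 × 0.246809 = 0.116
Marginal: 0.0105415 + 0.0798102 + 0.116 = 0.206352
Responsibility of Cluster B: 0.0798102 / 0.206352 ≈ 0.3868

0.3868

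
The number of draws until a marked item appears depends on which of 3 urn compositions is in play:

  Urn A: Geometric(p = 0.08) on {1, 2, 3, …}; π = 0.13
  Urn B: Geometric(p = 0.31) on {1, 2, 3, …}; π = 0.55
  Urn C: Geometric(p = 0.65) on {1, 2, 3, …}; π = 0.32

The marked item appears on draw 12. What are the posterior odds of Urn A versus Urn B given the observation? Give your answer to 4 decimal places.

1.4442

The posterior odds equal the prior odds times the likelihood ratio: (π_i/π_j)·(f_i(x)/f_j(x)).
Geometric probabilities:
  p_A = 0.08·(1−0.08)^11 = 0.08·0.399637 = 0.031971
  p_B = 0.31·(1−0.31)^11 = 0.31·0.0168787 = 0.00523241
  p_C = 0.65·(1−0.65)^11 = 0.65·9.65492e-06 = 6.2757e-06
Odds = (0.13/0.55) × (0.031971/0.00523241) = 0.236364 × 6.11019 ≈ 1.4442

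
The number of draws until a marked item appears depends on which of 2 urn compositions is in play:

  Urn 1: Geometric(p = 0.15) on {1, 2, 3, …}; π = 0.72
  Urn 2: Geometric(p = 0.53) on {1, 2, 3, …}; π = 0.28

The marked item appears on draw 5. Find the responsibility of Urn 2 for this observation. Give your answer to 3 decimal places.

Posterior ∝ prior × likelihood, so P(k | x) ∝ π_k f_k(x); normalise over all components.
Component likelihoods at x = 5:
  f_1 = 0.0783009
  f_2 = 0.0258623
Unnormalised posteriors:
  π_1·f_1 = 0.72 × 0.0783009 = 0.0563767
  π_2·f_2 = 0.28 × 0.0258623 = 0.00724145
Marginal: 0.0563767 + 0.00724145 = 0.0636181
Responsibility of Urn 2: 0.00724145 / 0.0636181 ≈ 0.114

0.114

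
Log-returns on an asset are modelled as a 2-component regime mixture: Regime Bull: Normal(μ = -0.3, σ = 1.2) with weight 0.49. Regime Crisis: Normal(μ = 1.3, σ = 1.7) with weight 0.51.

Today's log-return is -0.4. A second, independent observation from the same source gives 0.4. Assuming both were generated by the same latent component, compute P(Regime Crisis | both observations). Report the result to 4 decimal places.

By Bayes' theorem, P(k | x) = π_k f_k(x) / Σ_j π_j f_j(x).
Since both observations come from the same component, the likelihood for component k is f_k(x₁)·f_k(x₂).
  f_Bull = [0.3313] × [0.280439] = 0.0929093
  f_Crisis = [0.142336] × [0.203986] = 0.0290345
Unnormalised posteriors:
  π_Bull·f_Bull = 0.49 × 0.0929093 = 0.0455256
  π_Crisis·f_Crisis = 0.51 × 0.0290345 = 0.0148076
Normaliser: 0.0455256 + 0.0148076 = 0.0603331
P(Regime Crisis | data) ≈ 0.2454

0.2454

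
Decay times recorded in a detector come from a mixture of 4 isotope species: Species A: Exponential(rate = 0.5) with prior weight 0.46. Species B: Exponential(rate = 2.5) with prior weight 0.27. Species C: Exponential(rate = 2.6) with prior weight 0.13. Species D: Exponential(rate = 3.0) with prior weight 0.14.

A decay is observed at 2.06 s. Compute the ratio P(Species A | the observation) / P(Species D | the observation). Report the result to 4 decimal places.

94.4268

Posterior odds = (w_i f_i(x)) / (w_j f_j(x)); the normalising sum cancels.
Evaluate each component's likelihood at the observed value:
  p_A = 0.5·e^(−0.5·2.06) = 0.5·e^(−1.0300) = 0.178503
  p_B = 2.5·e^(−2.5·2.06) = 2.5·e^(−5.1500) = 0.0144985
  p_C = 2.6·e^(−2.6·2.06) = 2.6·e^(−5.3560) = 0.0122713
  p_D = 3.0·e^(−3.0·2.06) = 3.0·e^(−6.1800) = 0.00621128
0.0821116 / 0.00086958 ≈ 94.4268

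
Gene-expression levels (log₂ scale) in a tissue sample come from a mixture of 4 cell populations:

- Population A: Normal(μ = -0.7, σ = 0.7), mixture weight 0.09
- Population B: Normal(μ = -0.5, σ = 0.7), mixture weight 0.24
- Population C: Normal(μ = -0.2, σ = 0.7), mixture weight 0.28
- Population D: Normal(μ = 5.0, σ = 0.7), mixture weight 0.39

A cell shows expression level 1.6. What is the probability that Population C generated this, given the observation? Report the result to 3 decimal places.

0.769

Posterior ∝ prior × likelihood, so P(k | x) ∝ w_k f_k(x); normalise over all components.
Evaluate each component's likelihood at the observed value:
  p_A = (1/(0.7·√(2π)))·exp(−(1.6−-0.7)²/(2·0.7²)) = 0.569918·exp(-5.39796) = 0.00257934
  p_B = (1/(0.7·√(2π)))·exp(−(1.6−-0.5)²/(2·0.7²)) = 0.569918·exp(-4.50000) = 0.00633121
  p_C = (1/(0.7·√(2π)))·exp(−(1.6−-0.2)²/(2·0.7²)) = 0.569918·exp(-3.30612) = 0.0208921
  p_D = (1/(0.7·√(2π)))·exp(−(1.6−5.0)²/(2·0.7²)) = 0.569918·exp(-11.79592) = 4.29447e-06
Multiply by the mixture weights:
  w_A·p_A = 0.09 × 0.00257934 = 0.00023214
  w_B·p_B = 0.24 × 0.00633121 = 0.00151949
  w_C·p_C = 0.28 × 0.0208921 = 0.00584978
  w_D·p_D = 0.39 × 4.29447e-06 = 1.67484e-06
Normaliser: 0.00023214 + 0.00151949 + 0.00584978 + 1.67484e-06 = 0.00760308
So the posterior for Population C is 0.00584978 / 0.00760308 ≈ 0.769.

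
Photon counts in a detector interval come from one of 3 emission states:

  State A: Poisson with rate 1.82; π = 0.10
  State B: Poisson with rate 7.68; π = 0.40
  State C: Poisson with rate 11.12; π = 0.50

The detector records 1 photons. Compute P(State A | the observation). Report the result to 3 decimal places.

0.952

Apply Bayes' rule: the posterior for each component is proportional to its prior times its likelihood at x.
Evaluate each component's likelihood at the observed value:
  f_A = 0.294887
  f_B = 0.00354797
  f_C = 0.000164721
Multiply by the mixture weights:
  π_A·f_A = 0.10 × 0.294887 = 0.0294887
  π_B·f_B = 0.40 × 0.00354797 = 0.00141919
  π_C·f_C = 0.50 × 0.000164721 = 8.23607e-05
Normaliser: 0.0294887 + 0.00141919 + 8.23607e-05 = 0.0309902
Responsibility of State A: 0.0294887 / 0.0309902 ≈ 0.952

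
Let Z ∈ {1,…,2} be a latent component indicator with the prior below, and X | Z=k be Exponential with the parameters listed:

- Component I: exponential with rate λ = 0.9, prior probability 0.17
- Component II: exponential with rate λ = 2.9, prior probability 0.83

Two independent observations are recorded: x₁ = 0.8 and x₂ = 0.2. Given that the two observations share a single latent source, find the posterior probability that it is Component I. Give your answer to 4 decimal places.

0.1272

The responsibility of component k is π_k f_k(x) divided by Σ_j π_j f_j(x).
Since both observations come from the same component, the likelihood for component k is f_k(x₁)·f_k(x₂).
  p_I = [0.9·e^(−0.9·0.8) = 0.9·e^(−0.7200) = 0.438077] × [0.751743] = 0.329321
  p_II = [2.9·e^(−2.9·0.8) = 2.9·e^(−2.3200) = 0.284993] × [1.62371] = 0.462745
Prior × likelihood for each component:
  π_I·p_I = 0.17 × 0.329321 = 0.0559846
  π_II·p_II = 0.83 × 0.462745 = 0.384079
Sum: 0.0559846 + 0.384079 = 0.440063
P(Component I | x) = 0.0559846 / 0.440063 ≈ 0.1272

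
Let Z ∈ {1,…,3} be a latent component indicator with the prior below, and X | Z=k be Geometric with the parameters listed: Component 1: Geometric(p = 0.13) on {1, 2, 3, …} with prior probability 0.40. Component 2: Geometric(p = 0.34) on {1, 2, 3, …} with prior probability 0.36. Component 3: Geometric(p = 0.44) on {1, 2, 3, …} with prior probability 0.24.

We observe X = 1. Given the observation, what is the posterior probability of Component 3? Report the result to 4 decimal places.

P(component k | x) = w_k·f_k(x) / marginal(x), where marginal(x) = Σ_j w_j·f_j(x).
Component likelihoods at x = 1:
  L_1 = 0.13·(1−0.13)^0 = 0.13·1 = 0.13
  L_2 = 0.34·(1−0.34)^0 = 0.34·1 = 0.34
  L_3 = 0.44·(1−0.44)^0 = 0.44·1 = 0.44
Multiply by the mixture weights:
  w_1·L_1 = 0.40 × 0.13 = 0.052
  w_2·L_2 = 0.36 × 0.34 = 0.1224
  w_3·L_3 = 0.24 × 0.44 = 0.1056
Normaliser: 0.052 + 0.1224 + 0.1056 = 0.28
Responsibility of Component 3: 0.1056 / 0.28 ≈ 0.3771

0.3771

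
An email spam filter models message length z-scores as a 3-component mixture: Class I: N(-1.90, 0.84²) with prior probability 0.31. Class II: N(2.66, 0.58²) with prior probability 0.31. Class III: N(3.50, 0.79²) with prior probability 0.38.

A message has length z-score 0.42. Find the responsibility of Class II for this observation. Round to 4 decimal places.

Apply Bayes' rule: the posterior for each component is proportional to its prior times its likelihood at x.
Component likelihoods at x = 0.42:
  p_I = (1/(0.84·√(2π)))·exp(−(0.42−-1.90)²/(2·0.84²)) = 0.474931·exp(-3.81406) = 0.0104763
  p_II = (1/(0.58·√(2π)))·exp(−(0.42−2.66)²/(2·0.58²)) = 0.687832·exp(-7.45779) = 0.000396831
  p_III = (1/(0.79·√(2π)))·exp(−(0.42−3.50)²/(2·0.79²)) = 0.504990·exp(-7.60006) = 0.000252707
Unnormalised posteriors:
  P(Z=I)·p_I = 0.31 × 0.0104763 = 0.00324764
  P(Z=II)·p_II = 0.31 × 0.000396831 = 0.000123018
  P(Z=III)·p_III = 0.38 × 0.000252707 = 9.60286e-05
Denominator: 0.00324764 + 0.000123018 + 9.60286e-05 = 0.00346669
P(Class II | the observation) ≈ 0.0355

0.0355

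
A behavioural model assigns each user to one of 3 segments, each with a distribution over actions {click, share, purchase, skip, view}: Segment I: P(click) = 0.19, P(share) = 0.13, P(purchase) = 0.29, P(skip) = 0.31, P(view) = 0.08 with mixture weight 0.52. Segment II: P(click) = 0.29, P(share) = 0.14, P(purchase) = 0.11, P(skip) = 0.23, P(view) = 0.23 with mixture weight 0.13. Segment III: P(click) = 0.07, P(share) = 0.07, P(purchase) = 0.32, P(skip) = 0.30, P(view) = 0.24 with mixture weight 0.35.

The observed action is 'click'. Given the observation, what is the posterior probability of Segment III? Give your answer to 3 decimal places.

0.152

By Bayes' theorem, P(k | x) = π_k f_k(x) / Σ_j π_j f_j(x).
Categorical probabilities:
  f_I = P(click | comp) = 0.19
  f_II = P(click | comp) = 0.29
  f_III = P(click | comp) = 0.07
Multiply by the mixture weights:
  π_I·f_I = 0.52 × 0.19 = 0.0988
  π_II·f_II = 0.13 × 0.29 = 0.0377
  π_III·f_III = 0.35 × 0.07 = 0.0245
Evidence: 0.0988 + 0.0377 + 0.0245 = 0.161
So the posterior for Segment III is 0.0245 / 0.161 ≈ 0.152.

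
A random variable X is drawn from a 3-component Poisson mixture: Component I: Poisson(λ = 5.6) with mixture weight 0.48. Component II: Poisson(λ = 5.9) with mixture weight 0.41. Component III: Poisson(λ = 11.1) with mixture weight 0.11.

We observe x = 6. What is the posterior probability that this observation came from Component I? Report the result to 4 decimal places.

0.5202

Apply Bayes' rule: the posterior for each component is proportional to its prior times its likelihood at x.
Evaluate each component's likelihood at the observed value:
  L_I = 0.158397
  L_II = 0.160488
  L_III = 0.0392588
Multiply by the mixture weights:
  P(Z=I)·L_I = 0.48 × 0.158397 = 0.0760305
  P(Z=II)·L_II = 0.41 × 0.160488 = 0.0658
  P(Z=III)·L_III = 0.11 × 0.0392588 = 0.00431846
Sum: 0.0760305 + 0.0658 + 0.00431846 = 0.146149
P(Component I | data) = 0.0760305 / 0.146149 ≈ 0.5202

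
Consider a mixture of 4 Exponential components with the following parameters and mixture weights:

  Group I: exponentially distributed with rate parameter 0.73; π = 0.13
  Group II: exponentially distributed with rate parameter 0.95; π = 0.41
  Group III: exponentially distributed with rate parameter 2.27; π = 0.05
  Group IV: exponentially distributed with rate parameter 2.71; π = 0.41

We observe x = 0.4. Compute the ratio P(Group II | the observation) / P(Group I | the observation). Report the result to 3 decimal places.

3.759

The posterior odds equal the prior odds times the likelihood ratio: (P(Z=i)/P(Z=j))·(f_i(x)/f_j(x)).
Evaluate each component's likelihood at the observed value:
  f_I = 0.73·e^(−0.73·0.4) = 0.73·e^(−0.2920) = 0.545141
  f_II = 0.95·e^(−0.95·0.4) = 0.95·e^(−0.3800) = 0.649668
  f_III = 2.27·e^(−2.27·0.4) = 2.27·e^(−0.9080) = 0.915559
  f_IV = 2.71·e^(−2.71·0.4) = 2.71·e^(−1.0840) = 0.91663
Odds = (0.41/0.13) × (0.649668/0.545141) = 3.15385 × 1.19174 ≈ 3.759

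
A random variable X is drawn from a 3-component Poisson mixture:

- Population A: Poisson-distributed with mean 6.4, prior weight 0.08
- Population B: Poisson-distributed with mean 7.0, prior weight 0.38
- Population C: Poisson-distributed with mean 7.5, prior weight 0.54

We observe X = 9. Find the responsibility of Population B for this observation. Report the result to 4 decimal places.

0.3604

Posterior ∝ prior × likelihood, so P(k | x) ∝ w_k f_k(x); normalise over all components.
Evaluate each component's likelihood at the observed value:
  p_A = 0.0824844
  p_B = 0.101405
  p_C = 0.11444
Weight by the priors:
  w_A·p_A = 0.08 × 0.0824844 = 0.00659876
  w_B·p_B = 0.38 × 0.101405 = 0.0385338
  w_C·p_C = 0.54 × 0.11444 = 0.0617979
Marginal: 0.00659876 + 0.0385338 + 0.0617979 = 0.10693
P(Population B | 9) = 0.0385338 / 0.10693 ≈ 0.3604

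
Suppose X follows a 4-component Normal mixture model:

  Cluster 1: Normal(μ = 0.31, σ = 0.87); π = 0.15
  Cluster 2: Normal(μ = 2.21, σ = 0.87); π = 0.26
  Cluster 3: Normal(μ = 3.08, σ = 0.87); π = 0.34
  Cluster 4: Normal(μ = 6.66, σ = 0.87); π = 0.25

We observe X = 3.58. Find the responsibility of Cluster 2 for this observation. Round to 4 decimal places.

Posterior ∝ prior × likelihood, so P(k | x) ∝ w_k f_k(x); normalise over all components.
Evaluate each component's likelihood at the observed value:
  f_1 = (1/(0.87·√(2π)))·exp(−(3.58−0.31)²/(2·0.87²)) = 0.458554·exp(-7.06361) = 0.000392376
  f_2 = (1/(0.87·√(2π)))·exp(−(3.58−2.21)²/(2·0.87²)) = 0.458554·exp(-1.23986) = 0.132717
  f_3 = (1/(0.87·√(2π)))·exp(−(3.58−3.08)²/(2·0.87²)) = 0.458554·exp(-0.16515) = 0.388748
  f_4 = (1/(0.87·√(2π)))·exp(−(3.58−6.66)²/(2·0.87²)) = 0.458554·exp(-6.26661) = 0.000870633
Unnormalised posteriors:
  w_1·f_1 = 0.15 × 0.000392376 = 5.88563e-05
  w_2·f_2 = 0.26 × 0.132717 = 0.0345064
  w_3·f_3 = 0.34 × 0.388748 = 0.132174
  w_4·f_4 = 0.25 × 0.000870633 = 0.000217658
Marginal: 5.88563e-05 + 0.0345064 + 0.132174 + 0.000217658 = 0.166957
P(Cluster 2 | 3.58) = 0.0345064 / 0.166957 ≈ 0.2067

0.2067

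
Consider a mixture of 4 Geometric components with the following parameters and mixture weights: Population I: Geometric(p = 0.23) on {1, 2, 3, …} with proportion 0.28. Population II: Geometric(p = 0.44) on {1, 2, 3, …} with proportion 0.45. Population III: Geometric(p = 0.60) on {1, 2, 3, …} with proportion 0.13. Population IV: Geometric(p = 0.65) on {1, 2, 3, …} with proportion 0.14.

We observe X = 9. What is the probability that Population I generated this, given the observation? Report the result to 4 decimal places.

P(component k | x) = π_k·f_k(x) / marginal(x), where marginal(x) = Σ_j π_j·f_j(x).
Geometric probabilities:
  L_I = 0.23·(1−0.23)^8 = 0.23·0.123574 = 0.0284219
  L_II = 0.44·(1−0.44)^8 = 0.44·0.00967173 = 0.00425556
  L_III = 0.60·(1−0.60)^8 = 0.60·0.00065536 = 0.000393216
  L_IV = 0.65·(1−0.65)^8 = 0.65·0.000225188 = 0.000146372
Unnormalised posteriors:
  π_I·L_I = 0.28 × 0.0284219 = 0.00795814
  π_II·L_II = 0.45 × 0.00425556 = 0.001915
  π_III·L_III = 0.13 × 0.000393216 = 5.11181e-05
  π_IV·L_IV = 0.14 × 0.000146372 = 2.04921e-05
Normaliser: 0.00795814 + 0.001915 + 5.11181e-05 + 2.04921e-05 = 0.00994475
P(Population I | 9) = 0.00795814 / 0.00994475 ≈ 0.8002

0.8002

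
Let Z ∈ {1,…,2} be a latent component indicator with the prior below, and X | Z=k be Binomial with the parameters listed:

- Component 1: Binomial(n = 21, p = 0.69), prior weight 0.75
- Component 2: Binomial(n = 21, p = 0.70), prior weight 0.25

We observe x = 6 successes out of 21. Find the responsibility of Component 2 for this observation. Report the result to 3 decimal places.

0.182

Apply Bayes' rule: the posterior for each component is proportional to its prior times its likelihood at x.
Evaluate each component's likelihood at the observed value:
  L_1 = C(21,6)·0.69^6·0.31^15 = 54264·0.107918·2.34653e-08 = 0.000137414
  L_2 = C(21,6)·0.70^6·0.30^15 = 54264·0.117649·1.43489e-08 = 9.16049e-05
Multiply by the mixture weights:
  π_1·L_1 = 0.75 × 0.000137414 = 0.000103061
  π_2·L_2 = 0.25 × 9.16049e-05 = 2.29012e-05
Normaliser: 0.000103061 + 2.29012e-05 = 0.000125962
Responsibility of Component 2: 2.29012e-05 / 0.000125962 ≈ 0.182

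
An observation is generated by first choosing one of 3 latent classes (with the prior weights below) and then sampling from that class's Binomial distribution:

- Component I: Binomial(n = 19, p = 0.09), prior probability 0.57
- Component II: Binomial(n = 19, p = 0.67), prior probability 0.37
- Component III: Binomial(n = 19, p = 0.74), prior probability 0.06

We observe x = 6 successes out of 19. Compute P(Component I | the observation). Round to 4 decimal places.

0.8265

Posterior ∝ prior × likelihood, so P(k | x) ∝ P(Z=k) f_k(x); normalise over all components.
Evaluate each component's likelihood at the observed value:
  L_I = 0.00423131
  L_II = 0.00135086
  L_III = 0.000110542
Unnormalised posteriors:
  P(Z=I)·L_I = 0.57 × 0.00423131 = 0.00241185
  P(Z=II)·L_II = 0.37 × 0.00135086 = 0.00049982
  P(Z=III)·L_III = 0.06 × 0.000110542 = 6.63249e-06
Denominator: 0.00241185 + 0.00049982 + 6.63249e-06 = 0.0029183
Responsibility of Component I: 0.00241185 / 0.0029183 ≈ 0.8265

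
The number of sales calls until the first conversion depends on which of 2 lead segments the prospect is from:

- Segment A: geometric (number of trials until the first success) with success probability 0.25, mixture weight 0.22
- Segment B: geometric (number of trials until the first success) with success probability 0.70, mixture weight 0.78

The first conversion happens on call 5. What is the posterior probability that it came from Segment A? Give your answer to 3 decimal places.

Apply Bayes' rule: the posterior for each component is proportional to its prior times its likelihood at x.
Evaluate each component's likelihood at the observed value:
  f_A = 0.0791016
  f_B = 0.00567
Weight by the priors:
  π_A·f_A = 0.22 × 0.0791016 = 0.0174023
  π_B·f_B = 0.78 × 0.00567 = 0.0044226
Evidence: 0.0174023 + 0.0044226 = 0.0218249
Responsibility of Segment A: 0.0174023 / 0.0218249 ≈ 0.797

0.797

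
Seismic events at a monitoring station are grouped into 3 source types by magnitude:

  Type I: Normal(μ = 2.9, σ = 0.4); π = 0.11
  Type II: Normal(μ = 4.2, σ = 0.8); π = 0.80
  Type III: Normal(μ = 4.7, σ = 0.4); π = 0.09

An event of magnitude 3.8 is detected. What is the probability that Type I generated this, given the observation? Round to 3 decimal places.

Apply Bayes' rule: the posterior for each component is proportional to its prior times its likelihood at x.
Component likelihoods at x = 3.8:
  f_I = (1/(0.4·√(2π)))·exp(−(3.8−2.9)²/(2·0.4²)) = 0.997356·exp(-2.53125) = 0.0793491
  f_II = (1/(0.8·√(2π)))·exp(−(3.8−4.2)²/(2·0.8²)) = 0.498678·exp(-0.12500) = 0.440082
  f_III = (1/(0.4·√(2π)))·exp(−(3.8−4.7)²/(2·0.4²)) = 0.997356·exp(-2.53125) = 0.0793491
Multiply by the mixture weights:
  π_I·f_I = 0.11 × 0.0793491 = 0.0087284
  π_II·f_II = 0.80 × 0.440082 = 0.352065
  π_III·f_III = 0.09 × 0.0793491 = 0.00714142
Marginal: 0.0087284 + 0.352065 + 0.00714142 = 0.367935
P(Type I | data) = 0.0087284 / 0.367935 ≈ 0.024

0.024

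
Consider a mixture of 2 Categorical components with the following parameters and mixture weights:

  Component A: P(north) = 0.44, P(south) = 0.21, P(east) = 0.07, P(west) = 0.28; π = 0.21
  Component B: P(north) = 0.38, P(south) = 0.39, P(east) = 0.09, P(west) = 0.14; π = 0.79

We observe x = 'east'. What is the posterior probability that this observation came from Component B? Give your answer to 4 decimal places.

0.8287

Apply Bayes' rule: the posterior for each component is proportional to its prior times its likelihood at x.
Categorical probabilities:
  p_A = P(east | comp) = 0.07
  p_B = P(east | comp) = 0.09
Unnormalised posteriors:
  w_A·p_A = 0.21 × 0.07 = 0.0147
  w_B·p_B = 0.79 × 0.09 = 0.0711
Sum: 0.0147 + 0.0711 = 0.0858
Responsibility of Component B: 0.0711 / 0.0858 ≈ 0.8287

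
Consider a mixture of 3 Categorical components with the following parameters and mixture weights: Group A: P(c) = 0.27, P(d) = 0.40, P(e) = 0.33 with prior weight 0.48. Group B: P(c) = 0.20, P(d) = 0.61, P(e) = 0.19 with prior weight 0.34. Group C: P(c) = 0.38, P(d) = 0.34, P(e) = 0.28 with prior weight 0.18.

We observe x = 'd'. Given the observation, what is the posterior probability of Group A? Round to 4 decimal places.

The responsibility of component k is P(Z=k) f_k(x) divided by Σ_j P(Z=j) f_j(x).
Categorical probabilities:
  f_A = P(d | comp) = 0.40
  f_B = P(d | comp) = 0.61
  f_C = P(d | comp) = 0.34
Multiply by the mixture weights:
  P(Z=A)·f_A = 0.48 × 0.4 = 0.192
  P(Z=B)·f_B = 0.34 × 0.61 = 0.2074
  P(Z=C)·f_C = 0.18 × 0.34 = 0.0612
Marginal: 0.192 + 0.2074 + 0.0612 = 0.4606
P(Group A | data) = 0.192 / 0.4606 ≈ 0.4168

0.4168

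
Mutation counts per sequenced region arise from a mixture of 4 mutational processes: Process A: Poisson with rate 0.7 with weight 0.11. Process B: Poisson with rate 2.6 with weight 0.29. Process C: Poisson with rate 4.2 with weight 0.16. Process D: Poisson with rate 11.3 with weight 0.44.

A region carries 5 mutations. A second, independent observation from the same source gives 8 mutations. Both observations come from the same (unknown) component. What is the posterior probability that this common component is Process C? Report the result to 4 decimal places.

Posterior ∝ prior × likelihood, so P(k | x) ∝ P(Z=k) f_k(x); normalise over all components.
Since both observations come from the same component, the likelihood for component k is f_k(x₁)·f_k(x₂).
  f_A = [e^(−0.7)·0.7^5/5! = 0.000695509] × [7.09999e-07] = 4.93811e-10
  f_B = [e^(−2.6)·2.6^5/5! = 0.0735394] × [0.00384681] = 0.000282892
  f_C = [e^(−4.2)·4.2^5/5! = 0.163316] × [0.0360111] = 0.00588119
  f_D = [e^(−11.3)·11.3^5/5! = 0.0189969] × [0.0815792] = 0.00154975
Weight by the priors:
  P(Z=A)·f_A = 0.11 × 4.93811e-10 = 5.43192e-11
  P(Z=B)·f_B = 0.29 × 0.000282892 = 8.20386e-05
  P(Z=C)·f_C = 0.16 × 0.00588119 = 0.000940991
  P(Z=D)·f_D = 0.44 × 0.00154975 = 0.000681892
Normaliser: 5.43192e-11 + 8.20386e-05 + 0.000940991 + 0.000681892 = 0.00170492
So the posterior for Process C is 0.000940991 / 0.00170492 ≈ 0.5519.

0.5519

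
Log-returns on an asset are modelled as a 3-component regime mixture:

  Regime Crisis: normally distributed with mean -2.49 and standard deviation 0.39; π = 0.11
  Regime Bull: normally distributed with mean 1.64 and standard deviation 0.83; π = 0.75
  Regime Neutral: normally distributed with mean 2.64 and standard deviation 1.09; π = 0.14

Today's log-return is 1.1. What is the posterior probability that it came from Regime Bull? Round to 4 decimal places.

The responsibility of component k is π_k f_k(x) divided by Σ_j π_j f_j(x).
Evaluate each component's likelihood at the observed value:
  L_Crisis = (1/(0.39·√(2π)))·exp(−(1.1−-2.49)²/(2·0.39²)) = 1.022929·exp(-42.36719) = 4.07387e-19
  L_Bull = (1/(0.83·√(2π)))·exp(−(1.1−1.64)²/(2·0.83²)) = 0.480653·exp(-0.21164) = 0.388971
  L_Neutral = (1/(1.09·√(2π)))·exp(−(1.1−2.64)²/(2·1.09²)) = 0.366002·exp(-0.99806) = 0.134906
Weight by the priors:
  π_Crisis·L_Crisis = 0.11 × 4.07387e-19 = 4.48126e-20
  π_Bull·L_Bull = 0.75 × 0.388971 = 0.291728
  π_Neutral·L_Neutral = 0.14 × 0.134906 = 0.0188868
Evidence: 4.48126e-20 + 0.291728 + 0.0188868 = 0.310615
So the posterior for Regime Bull is 0.291728 / 0.310615 ≈ 0.9392.

0.9392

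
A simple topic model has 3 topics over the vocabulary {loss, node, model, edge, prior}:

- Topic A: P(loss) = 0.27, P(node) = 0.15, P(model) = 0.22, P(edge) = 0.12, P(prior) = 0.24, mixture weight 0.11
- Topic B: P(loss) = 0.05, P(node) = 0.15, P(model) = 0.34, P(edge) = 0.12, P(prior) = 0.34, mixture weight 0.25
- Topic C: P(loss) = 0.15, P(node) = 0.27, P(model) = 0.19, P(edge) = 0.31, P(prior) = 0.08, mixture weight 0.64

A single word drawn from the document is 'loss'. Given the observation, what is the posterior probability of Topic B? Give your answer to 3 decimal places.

P(component k | x) = P(Z=k)·f_k(x) / marginal(x), where marginal(x) = Σ_j P(Z=j)·f_j(x).
Evaluate each component's likelihood at the observed value:
  f_A = 0.27
  f_B = 0.05
  f_C = 0.15
Weight by the priors:
  P(Z=A)·f_A = 0.11 × 0.27 = 0.0297
  P(Z=B)·f_B = 0.25 × 0.05 = 0.0125
  P(Z=C)·f_C = 0.64 × 0.15 = 0.096
Evidence: 0.0297 + 0.0125 + 0.096 = 0.1382
So the posterior for Topic B is 0.0125 / 0.1382 ≈ 0.090.

0.090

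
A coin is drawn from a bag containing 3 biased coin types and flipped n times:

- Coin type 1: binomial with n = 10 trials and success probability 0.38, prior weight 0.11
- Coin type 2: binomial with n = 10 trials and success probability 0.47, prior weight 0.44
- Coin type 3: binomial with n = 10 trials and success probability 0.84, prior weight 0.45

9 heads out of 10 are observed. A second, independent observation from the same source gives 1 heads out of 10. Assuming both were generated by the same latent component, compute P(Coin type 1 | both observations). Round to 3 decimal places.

Posterior ∝ prior × likelihood, so P(k | x) ∝ π_k f_k(x); normalise over all components.
Since both observations come from the same component, the likelihood for component k is f_k(x₁)·f_k(x₂).
  f_1 = [0.00102434] × [0.0514409] = 5.2693e-05
  f_2 = [0.00593139] × [0.0155089] = 9.19893e-05
  f_3 = [0.333145] × [5.77244e-07] = 1.92306e-07
Weight by the priors:
  π_1·f_1 = 0.11 × 5.2693e-05 = 5.79623e-06
  π_2·f_2 = 0.44 × 9.19893e-05 = 4.04753e-05
  π_3·f_3 = 0.45 × 1.92306e-07 = 8.65377e-08
Denominator: 5.79623e-06 + 4.04753e-05 + 8.65377e-08 = 4.63581e-05
P(Coin type 1 | x) ≈ 0.125

0.125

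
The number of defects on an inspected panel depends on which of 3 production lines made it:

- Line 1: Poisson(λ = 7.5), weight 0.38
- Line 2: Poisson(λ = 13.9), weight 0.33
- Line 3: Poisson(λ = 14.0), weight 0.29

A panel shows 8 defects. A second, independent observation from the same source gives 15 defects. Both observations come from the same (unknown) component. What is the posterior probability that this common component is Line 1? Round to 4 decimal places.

P(component k | x) = P(Z=k)·f_k(x) / marginal(x), where marginal(x) = Σ_j P(Z=j)·f_j(x).
Since both observations come from the same component, the likelihood for component k is f_k(x₁)·f_k(x₂).
  p_1 = [e^(−7.5)·7.5^8/8! = 0.137329] × [0.00565211] = 0.000776197
  p_2 = [e^(−13.9)·13.9^8/8! = 0.0317618] × [0.0981814] = 0.00311841
  p_3 = [e^(−14.0)·14.0^8/8! = 0.0304355] × [0.0989232] = 0.00301078
Unnormalised posteriors:
  P(Z=1)·p_1 = 0.38 × 0.000776197 = 0.000294955
  P(Z=2)·p_2 = 0.33 × 0.00311841 = 0.00102908
  P(Z=3)·p_3 = 0.29 × 0.00301078 = 0.000873127
Marginal: 0.000294955 + 0.00102908 + 0.000873127 = 0.00219716
Responsibility of Line 1: 0.000294955 / 0.00219716 ≈ 0.1342

0.1342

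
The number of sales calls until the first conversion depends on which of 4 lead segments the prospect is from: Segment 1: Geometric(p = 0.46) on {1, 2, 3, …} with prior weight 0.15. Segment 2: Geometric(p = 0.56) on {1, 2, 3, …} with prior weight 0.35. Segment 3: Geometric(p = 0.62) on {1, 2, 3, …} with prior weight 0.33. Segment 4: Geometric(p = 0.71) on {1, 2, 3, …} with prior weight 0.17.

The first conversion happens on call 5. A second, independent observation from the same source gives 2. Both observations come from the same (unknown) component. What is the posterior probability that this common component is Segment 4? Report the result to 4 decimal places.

Posterior ∝ prior × likelihood, so P(k | x) ∝ P(Z=k) f_k(x); normalise over all components.
Since both observations come from the same component, the likelihood for component k is f_k(x₁)·f_k(x₂).
  L_1 = [0.0391141] × [0.2484] = 0.00971593
  L_2 = [0.0209893] × [0.2464] = 0.00517177
  L_3 = [0.0129278] × [0.2356] = 0.0030458
  L_4 = [0.0050217] × [0.2059] = 0.00103397
Prior × likelihood for each component:
  P(Z=1)·L_1 = 0.15 × 0.00971593 = 0.00145739
  P(Z=2)·L_2 = 0.35 × 0.00517177 = 0.00181012
  P(Z=3)·L_3 = 0.33 × 0.0030458 = 0.00100511
  P(Z=4)·L_4 = 0.17 × 0.00103397 = 0.000175774
Marginal: 0.00145739 + 0.00181012 + 0.00100511 + 0.000175774 = 0.0044484
P(Segment 4 | x₁, x₂) = 0.000175774 / 0.0044484 ≈ 0.0395

0.0395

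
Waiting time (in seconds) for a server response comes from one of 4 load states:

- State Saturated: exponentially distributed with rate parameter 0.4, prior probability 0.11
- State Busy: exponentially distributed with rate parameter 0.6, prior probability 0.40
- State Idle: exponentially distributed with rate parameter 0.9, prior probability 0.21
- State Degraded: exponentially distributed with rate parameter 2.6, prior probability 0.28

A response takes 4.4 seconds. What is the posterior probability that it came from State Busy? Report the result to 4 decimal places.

0.6050

Apply Bayes' rule: the posterior for each component is proportional to its prior times its likelihood at x.
Exponential densities:
  f_Saturated = 0.0688179
  f_Busy = 0.0428168
  f_Idle = 0.0171568
  f_Degraded = 2.79669e-05
Weight by the priors:
  π_Saturated·f_Saturated = 0.11 × 0.0688179 = 0.00756997
  π_Busy·f_Busy = 0.40 × 0.0428168 = 0.0171267
  π_Idle·f_Idle = 0.21 × 0.0171568 = 0.00360293
  π_Degraded·f_Degraded = 0.28 × 2.79669e-05 = 7.83073e-06
Normaliser: 0.00756997 + 0.0171267 + 0.00360293 + 7.83073e-06 = 0.0283074
So the posterior for State Busy is 0.0171267 / 0.0283074 ≈ 0.6050.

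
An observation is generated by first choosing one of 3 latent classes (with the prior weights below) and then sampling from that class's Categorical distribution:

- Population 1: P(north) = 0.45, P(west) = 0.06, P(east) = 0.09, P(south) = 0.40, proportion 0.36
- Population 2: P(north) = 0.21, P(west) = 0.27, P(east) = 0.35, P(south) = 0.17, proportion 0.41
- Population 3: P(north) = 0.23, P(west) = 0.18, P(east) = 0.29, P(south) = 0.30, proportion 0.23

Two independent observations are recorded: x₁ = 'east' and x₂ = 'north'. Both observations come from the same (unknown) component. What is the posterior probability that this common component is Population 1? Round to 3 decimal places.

0.243

Posterior ∝ prior × likelihood, so P(k | x) ∝ π_k f_k(x); normalise over all components.
Since both observations come from the same component, the likelihood for component k is f_k(x₁)·f_k(x₂).
  L_1 = [P(east | comp) = 0.09] × [0.45] = 0.0405
  L_2 = [P(east | comp) = 0.35] × [0.21] = 0.0735
  L_3 = [P(east | comp) = 0.29] × [0.23] = 0.0667
Prior × likelihood for each component:
  π_1·L_1 = 0.36 × 0.0405 = 0.01458
  π_2·L_2 = 0.41 × 0.0735 = 0.030135
  π_3·L_3 = 0.23 × 0.0667 = 0.015341
Normaliser: 0.01458 + 0.030135 + 0.015341 = 0.060056
P(Population 1 | x₁, x₂) = 0.01458 / 0.060056 ≈ 0.243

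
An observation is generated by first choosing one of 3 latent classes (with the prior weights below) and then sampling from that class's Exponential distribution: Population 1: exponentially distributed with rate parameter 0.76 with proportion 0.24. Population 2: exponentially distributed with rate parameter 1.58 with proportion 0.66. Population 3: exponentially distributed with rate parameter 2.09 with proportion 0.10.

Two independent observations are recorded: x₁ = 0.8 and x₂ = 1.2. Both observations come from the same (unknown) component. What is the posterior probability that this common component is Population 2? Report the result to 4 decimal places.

By Bayes' theorem, P(k | x) = π_k f_k(x) / Σ_j π_j f_j(x).
Since both observations come from the same component, the likelihood for component k is f_k(x₁)·f_k(x₂).
  f_1 = [0.76·e^(−0.76·0.8) = 0.76·e^(−0.6080) = 0.413773] × [0.305307] = 0.126328
  f_2 = [1.58·e^(−1.58·0.8) = 1.58·e^(−1.2640) = 0.446384] × [0.237266] = 0.105912
  f_3 = [2.09·e^(−2.09·0.8) = 2.09·e^(−1.6720) = 0.39265] × [0.170191] = 0.0668254
Prior × likelihood for each component:
  π_1·f_1 = 0.24 × 0.126328 = 0.0303187
  π_2·f_2 = 0.66 × 0.105912 = 0.0699017
  π_3·f_3 = 0.10 × 0.0668254 = 0.00668254
Evidence: 0.0303187 + 0.0699017 + 0.00668254 = 0.106903
So the posterior for Population 2 is 0.0699017 / 0.106903 ≈ 0.6539.

0.6539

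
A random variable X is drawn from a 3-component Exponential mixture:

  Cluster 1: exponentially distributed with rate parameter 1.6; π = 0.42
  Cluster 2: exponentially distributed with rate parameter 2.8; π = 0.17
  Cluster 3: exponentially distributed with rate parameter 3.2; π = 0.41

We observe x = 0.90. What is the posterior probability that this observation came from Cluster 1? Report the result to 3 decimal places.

The responsibility of component k is P(Z=k) f_k(x) divided by Σ_j P(Z=j) f_j(x).
Exponential densities:
  f_1 = 1.6·e^(−1.6·0.90) = 1.6·e^(−1.4400) = 0.379084
  f_2 = 2.8·e^(−2.8·0.90) = 2.8·e^(−2.5200) = 0.225287
  f_3 = 3.2·e^(−3.2·0.90) = 3.2·e^(−2.8800) = 0.179631
Multiply by the mixture weights:
  P(Z=1)·f_1 = 0.42 × 0.379084 = 0.159215
  P(Z=2)·f_2 = 0.17 × 0.225287 = 0.0382988
  P(Z=3)·f_3 = 0.41 × 0.179631 = 0.0736488
Evidence: 0.159215 + 0.0382988 + 0.0736488 = 0.271163
P(Cluster 1 | the observation) ≈ 0.587

0.587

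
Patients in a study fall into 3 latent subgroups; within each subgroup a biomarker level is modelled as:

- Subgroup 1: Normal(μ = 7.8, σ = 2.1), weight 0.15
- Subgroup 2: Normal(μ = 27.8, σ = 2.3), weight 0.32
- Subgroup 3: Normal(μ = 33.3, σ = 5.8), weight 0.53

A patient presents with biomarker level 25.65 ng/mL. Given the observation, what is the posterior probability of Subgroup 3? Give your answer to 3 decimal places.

Posterior ∝ prior × likelihood, so P(k | x) ∝ P(Z=k) f_k(x); normalise over all components.
Component likelihoods at x = 25.65 ng/mL:
  f_1 = (1/(2.1·√(2π)))·exp(−(25.65−7.8)²/(2·2.1²)) = 0.189973·exp(-36.12500) = 3.88868e-17
  f_2 = (1/(2.3·√(2π)))·exp(−(25.65−27.8)²/(2·2.3²)) = 0.173453·exp(-0.43691) = 0.112056
  f_3 = (1/(5.8·√(2π)))·exp(−(25.65−33.3)²/(2·5.8²)) = 0.068783·exp(-0.86984) = 0.0288216
Unnormalised posteriors:
  P(Z=1)·f_1 = 0.15 × 3.88868e-17 = 5.83303e-18
  P(Z=2)·f_2 = 0.32 × 0.112056 = 0.0358579
  P(Z=3)·f_3 = 0.53 × 0.0288216 = 0.0152754
Normaliser: 5.83303e-18 + 0.0358579 + 0.0152754 = 0.0511333
P(Subgroup 3 | 25.65 ng/mL) ≈ 0.299

0.299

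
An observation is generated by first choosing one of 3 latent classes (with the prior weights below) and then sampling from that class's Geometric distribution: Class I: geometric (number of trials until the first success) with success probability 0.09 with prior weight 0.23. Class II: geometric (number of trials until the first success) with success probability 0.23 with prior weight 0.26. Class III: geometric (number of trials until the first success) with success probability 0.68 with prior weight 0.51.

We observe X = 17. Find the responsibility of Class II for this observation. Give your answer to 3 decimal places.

0.166

Posterior ∝ prior × likelihood, so P(k | x) ∝ w_k f_k(x); normalise over all components.
Evaluate each component's likelihood at the observed value:
  f_I = 0.09·(1−0.09)^16 = 0.09·0.221137 = 0.0199024
  f_II = 0.23·(1−0.23)^16 = 0.23·0.0152704 = 0.0035122
  f_III = 0.68·(1−0.68)^16 = 0.68·1.20893e-08 = 8.2207e-09
Weight by the priors:
  w_I·f_I = 0.23 × 0.0199024 = 0.00457755
  w_II·f_II = 0.26 × 0.0035122 = 0.000913172
  w_III·f_III = 0.51 × 8.2207e-09 = 4.19255e-09
Marginal: 0.00457755 + 0.000913172 + 4.19255e-09 = 0.00549072
P(Class II | 17) = 0.000913172 / 0.00549072 ≈ 0.166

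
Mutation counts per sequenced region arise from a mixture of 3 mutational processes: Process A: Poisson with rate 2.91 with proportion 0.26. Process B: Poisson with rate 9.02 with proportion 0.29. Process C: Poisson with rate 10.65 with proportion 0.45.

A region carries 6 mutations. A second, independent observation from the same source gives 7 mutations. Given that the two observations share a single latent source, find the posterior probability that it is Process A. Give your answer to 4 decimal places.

0.0469

By Bayes' theorem, P(k | x) = π_k f_k(x) / Σ_j π_j f_j(x).
Since both observations come from the same component, the likelihood for component k is f_k(x₁)·f_k(x₂).
  f_A = [e^(−2.91)·2.91^6/6! = 0.045944] × [0.0190996] = 0.00087751
  f_B = [e^(−9.02)·9.02^6/6! = 0.0904837] × [0.116595] = 0.0105499
  f_C = [e^(−10.65)·10.65^6/6! = 0.0480318] × [0.073077] = 0.00351002
Prior × likelihood for each component:
  π_A·f_A = 0.26 × 0.00087751 = 0.000228153
  π_B·f_B = 0.29 × 0.0105499 = 0.00305948
  π_C·f_C = 0.45 × 0.00351002 = 0.00157951
Normaliser: 0.000228153 + 0.00305948 + 0.00157951 = 0.00486714
P(Process A | x) ≈ 0.0469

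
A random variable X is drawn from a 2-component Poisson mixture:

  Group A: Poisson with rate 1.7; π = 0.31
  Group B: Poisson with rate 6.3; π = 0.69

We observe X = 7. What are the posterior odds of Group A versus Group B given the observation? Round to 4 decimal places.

The posterior odds equal the prior odds times the likelihood ratio: (π_i/π_j)·(f_i(x)/f_j(x)).
Evaluate each component's likelihood at the observed value:
  L_A = e^(−1.7)·1.7^7/7! = 0.00148734
  L_B = e^(−6.3)·6.3^7/7! = 0.143515
Posterior odds = (π_A·L_A) / (π_B·L_B) = (0.31·0.00148734) / (0.69·0.143515) = 0.000461077 / 0.0990255 ≈ 0.0047

0.0047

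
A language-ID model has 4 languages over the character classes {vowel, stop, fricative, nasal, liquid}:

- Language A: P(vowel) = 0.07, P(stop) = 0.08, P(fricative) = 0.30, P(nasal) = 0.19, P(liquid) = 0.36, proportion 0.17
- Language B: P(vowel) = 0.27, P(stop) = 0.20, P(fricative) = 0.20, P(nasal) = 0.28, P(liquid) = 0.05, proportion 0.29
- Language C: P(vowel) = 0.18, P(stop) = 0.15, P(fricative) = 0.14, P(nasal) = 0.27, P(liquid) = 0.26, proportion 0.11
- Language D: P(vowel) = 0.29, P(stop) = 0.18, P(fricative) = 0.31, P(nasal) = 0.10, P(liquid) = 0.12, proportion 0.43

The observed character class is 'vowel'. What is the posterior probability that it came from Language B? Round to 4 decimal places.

By Bayes' theorem, P(k | x) = P(Z=k) f_k(x) / Σ_j P(Z=j) f_j(x).
Categorical probabilities:
  f_A = P(vowel | comp) = 0.07
  f_B = P(vowel | comp) = 0.27
  f_C = P(vowel | comp) = 0.18
  f_D = P(vowel | comp) = 0.29
Unnormalised posteriors:
  P(Z=A)·f_A = 0.17 × 0.07 = 0.0119
  P(Z=B)·f_B = 0.29 × 0.27 = 0.0783
  P(Z=C)·f_C = 0.11 × 0.18 = 0.0198
  P(Z=D)·f_D = 0.43 × 0.29 = 0.1247
Normaliser: 0.0119 + 0.0783 + 0.0198 + 0.1247 = 0.2347
Responsibility of Language B: 0.0783 / 0.2347 ≈ 0.3336

0.3336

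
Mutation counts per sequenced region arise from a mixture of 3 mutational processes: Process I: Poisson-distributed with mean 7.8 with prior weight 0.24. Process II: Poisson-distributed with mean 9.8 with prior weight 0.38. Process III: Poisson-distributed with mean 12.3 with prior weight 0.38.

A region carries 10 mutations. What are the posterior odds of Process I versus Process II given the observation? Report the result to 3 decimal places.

0.476

Since P(k|x) ∝ P(Z=k) f_k(x), the posterior odds are P(Z=i) f_i(x) / (P(Z=j) f_j(x)).
Component likelihoods at x = 10 mutations:
  p_I = e^(−7.8)·7.8^10/10! = 0.0941209
  p_II = e^(−9.8)·9.8^10/10! = 0.124857
  p_III = e^(−12.3)·12.3^10/10! = 0.0994182
Odds = (0.24/0.38) × (0.0941209/0.124857) = 0.631579 × 0.753831 ≈ 0.476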